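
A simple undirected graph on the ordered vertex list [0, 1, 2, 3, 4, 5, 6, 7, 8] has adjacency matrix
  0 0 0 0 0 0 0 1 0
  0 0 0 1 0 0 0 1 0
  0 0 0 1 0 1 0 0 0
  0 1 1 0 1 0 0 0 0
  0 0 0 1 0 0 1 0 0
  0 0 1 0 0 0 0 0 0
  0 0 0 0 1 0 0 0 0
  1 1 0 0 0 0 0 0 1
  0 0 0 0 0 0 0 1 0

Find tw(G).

A width-1 tree decomposition is:
Bags: B1 = {1, 7}  B2 = {7, 8}  B3 = {0, 7}  B4 = {1, 3}  B5 = {3, 4}  B6 = {4, 6}  B7 = {2, 3}  B8 = {2, 5}
Tree: B1–B2, B1–B3, B1–B4, B4–B5, B5–B6, B4–B7, B7–B8
The largest bag has 2 vertices, giving width 1; this decomposition certifies tw(G) ≤ 1. Any graph with an edge has treewidth ≥ 1, and G has the edge 1–7. Therefore the treewidth is 1.

1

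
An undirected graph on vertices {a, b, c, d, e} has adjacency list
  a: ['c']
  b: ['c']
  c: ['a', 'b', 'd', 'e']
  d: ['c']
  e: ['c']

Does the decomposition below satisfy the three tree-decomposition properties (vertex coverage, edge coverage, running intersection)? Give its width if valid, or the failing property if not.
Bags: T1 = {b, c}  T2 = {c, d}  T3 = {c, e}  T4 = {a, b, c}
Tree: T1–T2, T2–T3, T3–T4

A tree decomposition must satisfy three properties: every vertex lies in some bag; for every edge, both endpoints lie together in some bag; and for every vertex, the bags containing it form a connected subtree. Here bags containing vertex b are not connected in the tree, so the decomposition is invalid.

No — bags containing vertex b are not connected in the tree.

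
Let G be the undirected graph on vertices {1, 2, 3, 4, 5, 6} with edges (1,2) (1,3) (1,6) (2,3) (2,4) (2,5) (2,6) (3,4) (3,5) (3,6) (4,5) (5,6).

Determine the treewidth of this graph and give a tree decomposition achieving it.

Treewidth 3.
Bags: B1 = {2, 3, 4, 5}  B2 = {2, 3, 5, 6}  B3 = {1, 2, 3, 6}
Tree: B1–B2, B2–B3

Every bag has size at most 4, so the width is 4 − 1 = 3 and tw(G) ≤ 3. On the other hand G contains the 4-clique {1, 2, 3, 6}. A clique must lie in a single bag of any decomposition, so no decomposition can have width below 3. Combining the bounds, tw(G) = 3.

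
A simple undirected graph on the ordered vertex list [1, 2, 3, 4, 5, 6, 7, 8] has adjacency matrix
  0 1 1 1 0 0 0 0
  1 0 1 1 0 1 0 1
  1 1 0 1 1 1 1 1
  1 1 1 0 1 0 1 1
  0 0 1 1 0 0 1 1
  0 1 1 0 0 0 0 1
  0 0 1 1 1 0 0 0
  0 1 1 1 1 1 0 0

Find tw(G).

A width-3 tree decomposition is:
Bags: B1 = {2, 3, 4, 8}  B2 = {3, 4, 5, 8}  B3 = {3, 4, 5, 7}  B4 = {2, 3, 6, 8}  B5 = {1, 2, 3, 4}
Tree: B1–B2, B2–B3, B1–B4, B1–B5
The largest bag has 4 vertices, giving width 3; this decomposition certifies tw(G) ≤ 3. Conversely, {2, 3, 4, 8} is a clique of size 4, and the vertices of any clique must share a bag in every tree decomposition; so some bag has ≥ 4 vertices and tw(G) ≥ 3. Combining the bounds, tw(G) = 3.

3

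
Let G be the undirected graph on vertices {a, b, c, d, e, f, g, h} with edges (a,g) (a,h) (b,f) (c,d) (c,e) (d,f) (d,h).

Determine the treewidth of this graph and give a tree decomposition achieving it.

Treewidth 1.
Bags: B1 = {d, f}  B2 = {b, f}  B3 = {c, d}  B4 = {d, h}  B5 = {a, h}  B6 = {a, g}  B7 = {c, e}
Tree: B1–B2, B1–B3, B3–B4, B4–B5, B5–B6, B3–B7

The largest bag has 2 vertices, giving width 1; this decomposition certifies tw(G) ≤ 1. Any graph with an edge has treewidth ≥ 1, and G has the edge d–f. Combining the bounds, tw(G) = 1.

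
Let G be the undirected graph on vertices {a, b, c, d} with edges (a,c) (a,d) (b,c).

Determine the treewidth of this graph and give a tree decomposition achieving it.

Treewidth 1.
Bags: B1 = {a, c}  B2 = {a, d}  B3 = {b, c}
Tree: B1–B2, B1–B3

Each bag holds 2 vertices, so the decomposition has width 1, which upper-bounds the treewidth. Any graph with an edge has treewidth ≥ 1, and G has the edge c–a. Therefore the treewidth is 1.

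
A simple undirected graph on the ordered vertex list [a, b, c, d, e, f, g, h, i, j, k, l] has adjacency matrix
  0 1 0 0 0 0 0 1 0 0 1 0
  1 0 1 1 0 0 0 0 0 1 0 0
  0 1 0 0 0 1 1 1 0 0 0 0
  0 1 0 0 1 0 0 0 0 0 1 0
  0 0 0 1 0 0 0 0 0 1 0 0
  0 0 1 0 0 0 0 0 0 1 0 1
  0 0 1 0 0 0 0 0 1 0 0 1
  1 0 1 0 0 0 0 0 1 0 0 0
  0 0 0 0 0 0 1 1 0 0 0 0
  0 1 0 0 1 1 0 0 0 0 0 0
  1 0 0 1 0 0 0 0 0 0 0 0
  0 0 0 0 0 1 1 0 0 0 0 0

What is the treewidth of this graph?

3

A width-3 tree decomposition is:
Bags: B1 = {d, e, j, k}  B2 = {b, d, j, k}  B3 = {a, b, j, k}  B4 = {a, b, f, j}  B5 = {a, b, c, f}  B6 = {a, c, f, h}  B7 = {c, f, h, l}  B8 = {c, g, h, l}  B9 = {g, h, i, l}
Tree: B1–B2, B2–B3, B3–B4, B4–B5, B5–B6, B6–B7, B7–B8, B8–B9
Every bag has size at most 4, so the width is 4 − 1 = 3 and tw(G) ≤ 3. For the lower bound: the 4 vertex sets {d,e,k}, {j}, {b}, {a,c,f,h} are disjoint, each induces a connected subgraph, and every pair is joined by at least one edge of G. Contracting each set to a single vertex therefore yields K_{4} as a minor, and since treewidth is minor-monotone, tw(G) ≥ tw(K_{4}) = 3. Combining the bounds, tw(G) = 3.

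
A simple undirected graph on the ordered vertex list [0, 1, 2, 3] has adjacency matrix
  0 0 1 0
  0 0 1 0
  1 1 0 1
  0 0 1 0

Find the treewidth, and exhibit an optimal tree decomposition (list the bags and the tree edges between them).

Each bag holds 2 vertices, so the decomposition has width 1, which upper-bounds the treewidth. Any graph with an edge has treewidth ≥ 1, and G has the edge 2–0. The upper and lower bounds meet at 1, so that is the treewidth.

Treewidth 1.
One such decomposition:
Bags: B1 = {0, 2}  B2 = {1, 2}  B3 = {2, 3}
Tree: B1–B2, B2–B3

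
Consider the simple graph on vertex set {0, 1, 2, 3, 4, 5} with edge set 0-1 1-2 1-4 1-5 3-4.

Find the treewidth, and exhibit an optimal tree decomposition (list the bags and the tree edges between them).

The largest bag has 2 vertices, giving width 1; this decomposition certifies tw(G) ≤ 1. Since G has at least one edge (e.g. 0–1), it is not an edgeless graph, so tw(G) ≥ 1. Therefore the treewidth is 1.

Treewidth 1.
Bags: B1 = {0, 1}  B2 = {1, 5}  B3 = {1, 2}  B4 = {1, 4}  B5 = {3, 4}
Tree: B1–B2, B1–B3, B3–B4, B4–B5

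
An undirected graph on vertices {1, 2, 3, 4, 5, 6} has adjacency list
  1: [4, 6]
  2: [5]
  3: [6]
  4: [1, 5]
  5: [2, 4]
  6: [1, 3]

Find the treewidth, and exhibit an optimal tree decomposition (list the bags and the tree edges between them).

Treewidth 1.
One such decomposition:
Bags: B1 = {3, 6}  B2 = {1, 6}  B3 = {1, 4}  B4 = {4, 5}  B5 = {2, 5}
Tree: B1–B2, B2–B3, B3–B4, B4–B5

Every bag has size at most 2, so the width is 2 − 1 = 1 and tw(G) ≤ 1. Any graph with an edge has treewidth ≥ 1, and G has the edge 3–6. Combining the bounds, tw(G) = 1.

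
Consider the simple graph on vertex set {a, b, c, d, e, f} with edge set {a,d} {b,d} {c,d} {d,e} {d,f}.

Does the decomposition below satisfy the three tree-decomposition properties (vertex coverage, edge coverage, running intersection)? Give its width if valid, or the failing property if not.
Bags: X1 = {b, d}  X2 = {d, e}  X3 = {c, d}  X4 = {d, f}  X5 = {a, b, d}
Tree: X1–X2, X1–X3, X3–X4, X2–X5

No — bags containing vertex b are not connected in the tree.

A tree decomposition must satisfy three properties: every vertex lies in some bag; for every edge, both endpoints lie together in some bag; and for every vertex, the bags containing it form a connected subtree. Here bags containing vertex b are not connected in the tree, so the decomposition is invalid.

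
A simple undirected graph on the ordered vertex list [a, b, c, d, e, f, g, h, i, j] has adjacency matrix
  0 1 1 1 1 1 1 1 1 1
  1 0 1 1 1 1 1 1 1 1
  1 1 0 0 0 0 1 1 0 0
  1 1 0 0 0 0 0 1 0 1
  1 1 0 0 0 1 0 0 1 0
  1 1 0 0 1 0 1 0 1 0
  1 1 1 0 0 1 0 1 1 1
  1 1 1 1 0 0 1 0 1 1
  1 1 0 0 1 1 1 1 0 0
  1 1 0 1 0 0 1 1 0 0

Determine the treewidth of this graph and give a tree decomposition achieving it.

Every bag has size at most 5, so the width is 5 − 1 = 4 and tw(G) ≤ 4. Conversely, {a, b, d, h, j} is a clique of size 5, and the vertices of any clique must share a bag in every tree decomposition; so some bag has ≥ 5 vertices and tw(G) ≥ 4. Therefore the treewidth is 4.

Treewidth 4.
One optimal decomposition is:
Bags: B1 = {a, b, g, h, j}  B2 = {a, b, g, h, i}  B3 = {a, b, d, h, j}  B4 = {a, b, c, g, h}  B5 = {a, b, f, g, i}  B6 = {a, b, e, f, i}
Tree: B1–B2, B1–B3, B2–B4, B2–B5, B5–B6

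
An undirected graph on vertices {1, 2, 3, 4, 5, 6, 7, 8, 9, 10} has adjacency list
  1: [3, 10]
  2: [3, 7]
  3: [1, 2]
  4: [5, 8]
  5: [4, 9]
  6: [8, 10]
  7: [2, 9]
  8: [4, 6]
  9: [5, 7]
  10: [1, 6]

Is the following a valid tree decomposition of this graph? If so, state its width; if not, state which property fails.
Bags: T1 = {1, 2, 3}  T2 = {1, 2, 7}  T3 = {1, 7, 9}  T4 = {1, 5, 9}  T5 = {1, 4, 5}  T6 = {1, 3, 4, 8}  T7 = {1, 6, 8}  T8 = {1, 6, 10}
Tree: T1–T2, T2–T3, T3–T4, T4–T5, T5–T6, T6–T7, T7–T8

A tree decomposition must satisfy three properties: every vertex lies in some bag; for every edge, both endpoints lie together in some bag; and for every vertex, the bags containing it form a connected subtree. Here bags containing vertex 3 are not connected in the tree, so the decomposition is invalid.

No — bags containing vertex 3 are not connected in the tree.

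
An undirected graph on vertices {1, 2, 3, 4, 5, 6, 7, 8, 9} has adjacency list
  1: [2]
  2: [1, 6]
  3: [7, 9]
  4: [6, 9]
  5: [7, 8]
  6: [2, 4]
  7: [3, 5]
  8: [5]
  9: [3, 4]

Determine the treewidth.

1

A width-1 tree decomposition is:
Bags: B1 = {5, 8}  B2 = {5, 7}  B3 = {3, 7}  B4 = {3, 9}  B5 = {4, 9}  B6 = {4, 6}  B7 = {2, 6}  B8 = {1, 2}
Tree: B1–B2, B2–B3, B3–B4, B4–B5, B5–B6, B6–B7, B7–B8
Each bag holds 2 vertices, so the decomposition has width 1, which upper-bounds the treewidth. G has an edge, so its treewidth is at least 1. Hence tw(G) = 1 exactly.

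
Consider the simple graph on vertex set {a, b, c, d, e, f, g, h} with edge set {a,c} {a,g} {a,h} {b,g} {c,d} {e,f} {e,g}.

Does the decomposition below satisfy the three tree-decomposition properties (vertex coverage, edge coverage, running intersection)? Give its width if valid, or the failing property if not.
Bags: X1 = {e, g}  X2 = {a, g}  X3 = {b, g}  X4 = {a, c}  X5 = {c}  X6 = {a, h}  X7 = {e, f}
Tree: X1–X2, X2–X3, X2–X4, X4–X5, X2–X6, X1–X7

No — vertex d appears in no bag.

A tree decomposition must satisfy three properties: every vertex lies in some bag; for every edge, both endpoints lie together in some bag; and for every vertex, the bags containing it form a connected subtree. Here vertex d appears in no bag, so the decomposition is invalid.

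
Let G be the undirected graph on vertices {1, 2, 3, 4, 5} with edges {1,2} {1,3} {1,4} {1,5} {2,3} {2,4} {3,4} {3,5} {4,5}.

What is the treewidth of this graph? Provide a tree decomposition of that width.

The largest bag has 4 vertices, giving width 3; this decomposition certifies tw(G) ≤ 3. Conversely, {1, 2, 3, 4} is a clique of size 4, and the vertices of any clique must share a bag in every tree decomposition; so some bag has ≥ 4 vertices and tw(G) ≥ 3. Therefore the treewidth is 3.

Treewidth 3.
One such decomposition:
Bags: B1 = {1, 2, 3, 4}  B2 = {1, 3, 4, 5}
Tree: B1–B2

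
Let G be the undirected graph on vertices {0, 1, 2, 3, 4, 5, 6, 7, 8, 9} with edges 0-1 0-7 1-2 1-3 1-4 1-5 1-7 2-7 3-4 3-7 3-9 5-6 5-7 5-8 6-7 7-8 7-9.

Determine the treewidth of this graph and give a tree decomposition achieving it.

Treewidth 2.
One such decomposition:
Bags: B1 = {0, 1, 7}  B2 = {1, 3, 7}  B3 = {3, 7, 9}  B4 = {1, 2, 7}  B5 = {1, 5, 7}  B6 = {1, 3, 4}  B7 = {5, 7, 8}  B8 = {5, 6, 7}
Tree: B1–B2, B2–B3, B1–B4, B2–B5, B2–B6, B5–B7, B5–B8

Each bag holds 3 vertices, so the decomposition has width 2, which upper-bounds the treewidth. On the other hand G contains the 3-clique {1, 3, 4}. A clique must lie in a single bag of any decomposition, so no decomposition can have width below 2. The upper and lower bounds meet at 2, so that is the treewidth.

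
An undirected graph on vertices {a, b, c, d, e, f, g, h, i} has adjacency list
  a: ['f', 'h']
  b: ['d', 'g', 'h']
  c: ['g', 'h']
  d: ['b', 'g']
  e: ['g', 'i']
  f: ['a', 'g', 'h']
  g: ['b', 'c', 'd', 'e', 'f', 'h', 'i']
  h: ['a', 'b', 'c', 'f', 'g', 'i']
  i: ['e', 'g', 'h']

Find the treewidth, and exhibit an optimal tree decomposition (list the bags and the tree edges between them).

Treewidth 2.
One such decomposition:
Bags: B1 = {e, g, i}  B2 = {g, h, i}  B3 = {b, g, h}  B4 = {b, d, g}  B5 = {f, g, h}  B6 = {a, f, h}  B7 = {c, g, h}
Tree: B1–B2, B2–B3, B3–B4, B3–B5, B5–B6, B5–B7

Every bag has size at most 3, so the width is 3 − 1 = 2 and tw(G) ≤ 2. For the lower bound, the 3 vertices {b, d, g} are pairwise adjacent, and any tree decomposition puts a clique entirely inside one bag — forcing width ≥ 2. The upper and lower bounds meet at 2, so that is the treewidth.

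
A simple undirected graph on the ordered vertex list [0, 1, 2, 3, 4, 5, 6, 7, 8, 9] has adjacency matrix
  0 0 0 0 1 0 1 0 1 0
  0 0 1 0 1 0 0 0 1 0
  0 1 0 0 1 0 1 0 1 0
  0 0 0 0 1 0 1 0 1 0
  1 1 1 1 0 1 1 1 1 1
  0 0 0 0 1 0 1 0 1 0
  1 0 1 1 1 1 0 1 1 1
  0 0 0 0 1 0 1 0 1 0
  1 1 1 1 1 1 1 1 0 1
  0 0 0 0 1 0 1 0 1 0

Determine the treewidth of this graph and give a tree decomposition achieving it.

Treewidth 3.
One optimal decomposition is:
Bags: B1 = {3, 4, 6, 8}  B2 = {4, 5, 6, 8}  B3 = {2, 4, 6, 8}  B4 = {4, 6, 8, 9}  B5 = {0, 4, 6, 8}  B6 = {1, 2, 4, 8}  B7 = {4, 6, 7, 8}
Tree: B1–B2, B2–B3, B2–B4, B2–B5, B3–B6, B1–B7

The largest bag has 4 vertices, giving width 3; this decomposition certifies tw(G) ≤ 3. For the lower bound, the 4 vertices {1, 2, 4, 8} are pairwise adjacent, and any tree decomposition puts a clique entirely inside one bag — forcing width ≥ 3. Combining the bounds, tw(G) = 3.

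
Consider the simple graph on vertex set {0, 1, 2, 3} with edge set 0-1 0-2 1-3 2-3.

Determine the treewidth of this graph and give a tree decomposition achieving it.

Treewidth 2.
One such decomposition:
Bags: B1 = {1, 2, 3}  B2 = {0, 1, 2}
Tree: B1–B2

The largest bag has 3 vertices, giving width 2; this decomposition certifies tw(G) ≤ 2. Since 2–3–1–0–2 is a cycle in G, G is not acyclic. Forests are exactly the graphs of treewidth ≤ 1, so tw(G) ≥ 2. Hence tw(G) = 2 exactly.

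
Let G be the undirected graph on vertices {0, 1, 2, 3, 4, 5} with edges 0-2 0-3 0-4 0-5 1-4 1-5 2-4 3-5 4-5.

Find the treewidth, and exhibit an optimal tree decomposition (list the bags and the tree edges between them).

Treewidth 2.
One such decomposition:
Bags: B1 = {0, 2, 4}  B2 = {0, 4, 5}  B3 = {0, 3, 5}  B4 = {1, 4, 5}
Tree: B1–B2, B2–B3, B2–B4

The largest bag has 3 vertices, giving width 2; this decomposition certifies tw(G) ≤ 2. Conversely, {0, 3, 5} is a clique of size 3, and the vertices of any clique must share a bag in every tree decomposition; so some bag has ≥ 3 vertices and tw(G) ≥ 2. Combining the bounds, tw(G) = 2.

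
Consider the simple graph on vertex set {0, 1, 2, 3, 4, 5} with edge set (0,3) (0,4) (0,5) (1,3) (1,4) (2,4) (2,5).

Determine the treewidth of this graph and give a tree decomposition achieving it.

Treewidth 2.
One such decomposition:
Bags: B1 = {0, 2, 5}  B2 = {0, 2, 4}  B3 = {0, 3, 4}  B4 = {1, 3, 4}
Tree: B1–B2, B2–B3, B3–B4

Every bag has size at most 3, so the width is 3 − 1 = 2 and tw(G) ≤ 2. Since 5–2–4–0–5 is a cycle in G, G is not acyclic. Forests are exactly the graphs of treewidth ≤ 1, so tw(G) ≥ 2. Combining the bounds, tw(G) = 2.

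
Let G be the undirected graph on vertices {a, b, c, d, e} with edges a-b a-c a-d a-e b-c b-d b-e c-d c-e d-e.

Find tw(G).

A width-4 tree decomposition is:
Bags: B1 = {a, b, c, d, e}
Tree: (single bag)
With just one bag of size 5, the width is 5 − 1 = 4, so tw(G) ≤ 4. Conversely, {a, b, c, d, e} is a clique of size 5, and the vertices of any clique must share a bag in every tree decomposition; so some bag has ≥ 5 vertices and tw(G) ≥ 4. The upper and lower bounds meet at 4, so that is the treewidth.

4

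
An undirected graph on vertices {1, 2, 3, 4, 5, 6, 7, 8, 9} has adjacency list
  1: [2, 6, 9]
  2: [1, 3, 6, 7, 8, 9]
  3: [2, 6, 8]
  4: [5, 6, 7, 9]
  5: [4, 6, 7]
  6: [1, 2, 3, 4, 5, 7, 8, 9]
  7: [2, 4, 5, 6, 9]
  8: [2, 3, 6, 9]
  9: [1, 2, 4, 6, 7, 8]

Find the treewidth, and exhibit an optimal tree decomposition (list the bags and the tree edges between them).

Each bag holds 4 vertices, so the decomposition has width 3, which upper-bounds the treewidth. Conversely, {2, 6, 8, 9} is a clique of size 4, and the vertices of any clique must share a bag in every tree decomposition; so some bag has ≥ 4 vertices and tw(G) ≥ 3. The upper and lower bounds meet at 3, so that is the treewidth.

Treewidth 3.
One optimal decomposition is:
Bags: B1 = {4, 6, 7, 9}  B2 = {2, 6, 7, 9}  B3 = {2, 6, 8, 9}  B4 = {2, 3, 6, 8}  B5 = {1, 2, 6, 9}  B6 = {4, 5, 6, 7}
Tree: B1–B2, B2–B3, B3–B4, B2–B5, B1–B6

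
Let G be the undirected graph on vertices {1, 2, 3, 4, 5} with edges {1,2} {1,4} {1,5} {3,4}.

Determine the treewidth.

1

A width-1 tree decomposition is:
Bags: B1 = {3, 4}  B2 = {1, 4}  B3 = {1, 2}  B4 = {1, 5}
Tree: B1–B2, B2–B3, B2–B4
Every bag has size at most 2, so the width is 2 − 1 = 1 and tw(G) ≤ 1. Any graph with an edge has treewidth ≥ 1, and G has the edge 4–3. The upper and lower bounds meet at 1, so that is the treewidth.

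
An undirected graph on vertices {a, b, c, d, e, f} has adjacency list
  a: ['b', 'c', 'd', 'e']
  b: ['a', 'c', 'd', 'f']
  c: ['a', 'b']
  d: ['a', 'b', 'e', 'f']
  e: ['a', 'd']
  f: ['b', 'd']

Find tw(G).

A width-2 tree decomposition is:
Bags: B1 = {a, b, d}  B2 = {a, b, c}  B3 = {a, d, e}  B4 = {b, d, f}
Tree: B1–B2, B1–B3, B1–B4
The largest bag has 3 vertices, giving width 2; this decomposition certifies tw(G) ≤ 2. Conversely, {b, d, f} is a clique of size 3, and the vertices of any clique must share a bag in every tree decomposition; so some bag has ≥ 3 vertices and tw(G) ≥ 2. Therefore the treewidth is 2.

2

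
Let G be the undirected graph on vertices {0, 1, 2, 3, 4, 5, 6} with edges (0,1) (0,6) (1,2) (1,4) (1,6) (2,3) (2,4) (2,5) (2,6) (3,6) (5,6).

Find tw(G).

2

A width-2 tree decomposition is:
Bags: B1 = {1, 2, 6}  B2 = {0, 1, 6}  B3 = {2, 3, 6}  B4 = {2, 5, 6}  B5 = {1, 2, 4}
Tree: B1–B2, B1–B3, B1–B4, B1–B5
Each bag holds 3 vertices, so the decomposition has width 2, which upper-bounds the treewidth. For the lower bound, the 3 vertices {0, 1, 6} are pairwise adjacent, and any tree decomposition puts a clique entirely inside one bag — forcing width ≥ 2. The upper and lower bounds meet at 2, so that is the treewidth.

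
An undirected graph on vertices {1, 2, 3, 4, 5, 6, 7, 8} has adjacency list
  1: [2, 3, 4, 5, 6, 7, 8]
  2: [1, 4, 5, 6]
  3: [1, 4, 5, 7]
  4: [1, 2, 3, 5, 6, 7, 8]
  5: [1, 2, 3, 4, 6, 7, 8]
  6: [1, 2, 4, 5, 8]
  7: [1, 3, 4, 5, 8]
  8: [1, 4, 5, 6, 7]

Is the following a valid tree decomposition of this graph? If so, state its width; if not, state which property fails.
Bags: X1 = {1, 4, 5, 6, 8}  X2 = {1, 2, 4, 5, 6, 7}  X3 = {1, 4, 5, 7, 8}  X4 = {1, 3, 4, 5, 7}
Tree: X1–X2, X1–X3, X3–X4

No — bags containing vertex 7 are not connected in the tree.

A tree decomposition must satisfy three properties: every vertex lies in some bag; for every edge, both endpoints lie together in some bag; and for every vertex, the bags containing it form a connected subtree. Here bags containing vertex 7 are not connected in the tree, so the decomposition is invalid.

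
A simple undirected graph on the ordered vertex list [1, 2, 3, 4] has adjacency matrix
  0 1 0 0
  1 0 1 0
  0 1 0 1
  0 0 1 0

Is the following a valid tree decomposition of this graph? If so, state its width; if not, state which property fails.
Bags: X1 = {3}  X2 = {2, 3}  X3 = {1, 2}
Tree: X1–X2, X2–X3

No — vertex 4 appears in no bag.

A tree decomposition must satisfy three properties: every vertex lies in some bag; for every edge, both endpoints lie together in some bag; and for every vertex, the bags containing it form a connected subtree. Here vertex 4 appears in no bag, so the decomposition is invalid.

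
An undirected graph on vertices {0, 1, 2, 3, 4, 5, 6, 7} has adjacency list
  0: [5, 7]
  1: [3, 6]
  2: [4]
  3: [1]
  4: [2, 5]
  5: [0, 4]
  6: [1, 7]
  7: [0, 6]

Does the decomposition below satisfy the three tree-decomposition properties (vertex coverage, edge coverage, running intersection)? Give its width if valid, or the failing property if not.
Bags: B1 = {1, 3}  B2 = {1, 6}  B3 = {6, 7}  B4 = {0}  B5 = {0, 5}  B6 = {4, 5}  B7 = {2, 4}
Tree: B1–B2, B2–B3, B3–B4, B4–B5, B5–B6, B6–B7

No — edge (7,0) lies in no bag.

A tree decomposition must satisfy three properties: every vertex lies in some bag; for every edge, both endpoints lie together in some bag; and for every vertex, the bags containing it form a connected subtree. Here edge (7,0) lies in no bag, so the decomposition is invalid.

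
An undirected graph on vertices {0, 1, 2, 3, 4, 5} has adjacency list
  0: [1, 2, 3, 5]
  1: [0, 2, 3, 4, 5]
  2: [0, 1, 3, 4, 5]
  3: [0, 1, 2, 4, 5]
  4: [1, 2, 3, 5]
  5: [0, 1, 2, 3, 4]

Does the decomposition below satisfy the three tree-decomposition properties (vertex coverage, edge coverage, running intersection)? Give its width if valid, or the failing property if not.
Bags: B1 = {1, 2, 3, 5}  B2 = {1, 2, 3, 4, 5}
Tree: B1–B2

No — vertex 0 appears in no bag.

A tree decomposition must satisfy three properties: every vertex lies in some bag; for every edge, both endpoints lie together in some bag; and for every vertex, the bags containing it form a connected subtree. Here vertex 0 appears in no bag, so the decomposition is invalid.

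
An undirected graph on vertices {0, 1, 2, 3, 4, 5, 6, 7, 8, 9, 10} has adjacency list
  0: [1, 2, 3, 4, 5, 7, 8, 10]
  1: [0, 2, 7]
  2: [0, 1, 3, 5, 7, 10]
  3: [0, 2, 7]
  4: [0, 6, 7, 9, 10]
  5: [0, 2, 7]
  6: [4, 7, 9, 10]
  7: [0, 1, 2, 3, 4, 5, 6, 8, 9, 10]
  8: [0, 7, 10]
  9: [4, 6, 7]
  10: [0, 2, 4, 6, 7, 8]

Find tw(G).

A width-3 tree decomposition is:
Bags: B1 = {0, 4, 7, 10}  B2 = {4, 6, 7, 10}  B3 = {0, 2, 7, 10}  B4 = {0, 2, 3, 7}  B5 = {0, 7, 8, 10}  B6 = {4, 6, 7, 9}  B7 = {0, 2, 5, 7}  B8 = {0, 1, 2, 7}
Tree: B1–B2, B1–B3, B3–B4, B1–B5, B2–B6, B4–B7, B4–B8
The largest bag has 4 vertices, giving width 3; this decomposition certifies tw(G) ≤ 3. On the other hand G contains the 4-clique {0, 7, 8, 10}. A clique must lie in a single bag of any decomposition, so no decomposition can have width below 3. Therefore the treewidth is 3.

3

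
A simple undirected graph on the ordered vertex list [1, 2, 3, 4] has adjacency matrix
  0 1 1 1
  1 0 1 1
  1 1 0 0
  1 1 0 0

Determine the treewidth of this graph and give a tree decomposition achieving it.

Treewidth 2.
One such decomposition:
Bags: B1 = {1, 2, 3}  B2 = {1, 2, 4}
Tree: B1–B2

The largest bag has 3 vertices, giving width 2; this decomposition certifies tw(G) ≤ 2. On the other hand G contains the 3-clique {1, 2, 3}. A clique must lie in a single bag of any decomposition, so no decomposition can have width below 2. Combining the bounds, tw(G) = 2.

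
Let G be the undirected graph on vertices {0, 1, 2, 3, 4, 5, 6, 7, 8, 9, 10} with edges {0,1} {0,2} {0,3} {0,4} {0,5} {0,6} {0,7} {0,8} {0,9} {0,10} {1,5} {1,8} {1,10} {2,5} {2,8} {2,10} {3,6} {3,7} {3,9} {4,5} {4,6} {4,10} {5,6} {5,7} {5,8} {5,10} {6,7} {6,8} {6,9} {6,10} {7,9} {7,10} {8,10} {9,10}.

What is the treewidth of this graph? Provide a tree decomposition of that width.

Treewidth 4.
One such decomposition:
Bags: B1 = {0, 6, 7, 9, 10}  B2 = {0, 3, 6, 7, 9}  B3 = {0, 5, 6, 7, 10}  B4 = {0, 5, 6, 8, 10}  B5 = {0, 2, 5, 8, 10}  B6 = {0, 1, 5, 8, 10}  B7 = {0, 4, 5, 6, 10}
Tree: B1–B2, B1–B3, B3–B4, B4–B5, B4–B6, B3–B7

Every bag has size at most 5, so the width is 5 − 1 = 4 and tw(G) ≤ 4. Conversely, {0, 6, 7, 9, 10} is a clique of size 5, and the vertices of any clique must share a bag in every tree decomposition; so some bag has ≥ 5 vertices and tw(G) ≥ 4. Combining the bounds, tw(G) = 4.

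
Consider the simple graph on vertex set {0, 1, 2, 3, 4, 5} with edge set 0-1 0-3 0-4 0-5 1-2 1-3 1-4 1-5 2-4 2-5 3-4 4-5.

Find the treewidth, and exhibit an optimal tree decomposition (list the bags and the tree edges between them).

Treewidth 3.
Bags: B1 = {0, 1, 3, 4}  B2 = {0, 1, 4, 5}  B3 = {1, 2, 4, 5}
Tree: B1–B2, B2–B3

Every bag has size at most 4, so the width is 4 − 1 = 3 and tw(G) ≤ 3. On the other hand G contains the 4-clique {0, 1, 3, 4}. A clique must lie in a single bag of any decomposition, so no decomposition can have width below 3. The upper and lower bounds meet at 3, so that is the treewidth.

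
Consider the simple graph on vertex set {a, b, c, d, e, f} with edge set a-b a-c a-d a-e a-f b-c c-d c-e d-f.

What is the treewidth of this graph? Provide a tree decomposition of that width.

Each bag holds 3 vertices, so the decomposition has width 2, which upper-bounds the treewidth. On the other hand G contains the 3-clique {a, c, d}. A clique must lie in a single bag of any decomposition, so no decomposition can have width below 2. Combining the bounds, tw(G) = 2.

Treewidth 2.
One such decomposition:
Bags: B1 = {a, c, e}  B2 = {a, c, d}  B3 = {a, b, c}  B4 = {a, d, f}
Tree: B1–B2, B2–B3, B2–B4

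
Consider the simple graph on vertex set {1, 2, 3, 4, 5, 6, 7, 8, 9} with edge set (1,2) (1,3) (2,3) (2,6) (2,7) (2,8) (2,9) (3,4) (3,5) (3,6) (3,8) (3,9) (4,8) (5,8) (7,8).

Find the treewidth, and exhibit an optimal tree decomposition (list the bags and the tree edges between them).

Treewidth 2.
One optimal decomposition is:
Bags: B1 = {3, 5, 8}  B2 = {2, 3, 8}  B3 = {1, 2, 3}  B4 = {2, 3, 9}  B5 = {3, 4, 8}  B6 = {2, 7, 8}  B7 = {2, 3, 6}
Tree: B1–B2, B2–B3, B3–B4, B1–B5, B2–B6, B3–B7

Every bag has size at most 3, so the width is 3 − 1 = 2 and tw(G) ≤ 2. Conversely, {2, 3, 8} is a clique of size 3, and the vertices of any clique must share a bag in every tree decomposition; so some bag has ≥ 3 vertices and tw(G) ≥ 2. Combining the bounds, tw(G) = 2.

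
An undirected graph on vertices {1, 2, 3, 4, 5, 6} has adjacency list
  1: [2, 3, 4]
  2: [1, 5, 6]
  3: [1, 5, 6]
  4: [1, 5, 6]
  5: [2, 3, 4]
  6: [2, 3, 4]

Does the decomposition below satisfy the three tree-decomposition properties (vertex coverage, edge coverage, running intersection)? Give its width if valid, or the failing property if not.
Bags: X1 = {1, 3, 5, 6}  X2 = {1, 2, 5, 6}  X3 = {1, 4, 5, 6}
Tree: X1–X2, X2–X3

Yes; width 3.

Vertex coverage: the bags together contain {1, 2, 3, 4, 5, 6}, the full vertex set. Edge coverage: each edge of G has both endpoints in at least one bag. Running intersection: for every vertex, the bags containing it form a connected subtree. All three properties hold, so this is a valid tree decomposition of width max|bag| − 1 = 3, and hence tw(G) ≤ 3.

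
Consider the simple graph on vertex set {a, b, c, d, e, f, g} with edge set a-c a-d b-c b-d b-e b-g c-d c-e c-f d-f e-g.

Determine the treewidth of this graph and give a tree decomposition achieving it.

Treewidth 2.
Bags: B1 = {b, c, d}  B2 = {b, c, e}  B3 = {a, c, d}  B4 = {c, d, f}  B5 = {b, e, g}
Tree: B1–B2, B1–B3, B1–B4, B2–B5

The largest bag has 3 vertices, giving width 2; this decomposition certifies tw(G) ≤ 2. On the other hand G contains the 3-clique {b, e, g}. A clique must lie in a single bag of any decomposition, so no decomposition can have width below 2. Therefore the treewidth is 2.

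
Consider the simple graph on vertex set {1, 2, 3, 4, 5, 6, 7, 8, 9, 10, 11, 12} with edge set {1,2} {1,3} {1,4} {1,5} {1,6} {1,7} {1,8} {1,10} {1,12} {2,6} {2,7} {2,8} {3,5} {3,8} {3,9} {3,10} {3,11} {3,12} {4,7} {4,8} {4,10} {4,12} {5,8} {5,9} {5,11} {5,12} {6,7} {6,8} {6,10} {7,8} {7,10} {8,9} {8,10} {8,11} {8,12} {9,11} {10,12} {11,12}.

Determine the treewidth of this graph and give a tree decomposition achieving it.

Treewidth 4.
One such decomposition:
Bags: B1 = {1, 3, 8, 10, 12}  B2 = {1, 3, 5, 8, 12}  B3 = {1, 4, 8, 10, 12}  B4 = {3, 5, 8, 11, 12}  B5 = {1, 4, 7, 8, 10}  B6 = {1, 6, 7, 8, 10}  B7 = {3, 5, 8, 9, 11}  B8 = {1, 2, 6, 7, 8}
Tree: B1–B2, B1–B3, B2–B4, B3–B5, B5–B6, B4–B7, B6–B8

Every bag has size at most 5, so the width is 5 − 1 = 4 and tw(G) ≤ 4. For the lower bound, the 5 vertices {1, 2, 6, 7, 8} are pairwise adjacent, and any tree decomposition puts a clique entirely inside one bag — forcing width ≥ 4. Hence tw(G) = 4 exactly.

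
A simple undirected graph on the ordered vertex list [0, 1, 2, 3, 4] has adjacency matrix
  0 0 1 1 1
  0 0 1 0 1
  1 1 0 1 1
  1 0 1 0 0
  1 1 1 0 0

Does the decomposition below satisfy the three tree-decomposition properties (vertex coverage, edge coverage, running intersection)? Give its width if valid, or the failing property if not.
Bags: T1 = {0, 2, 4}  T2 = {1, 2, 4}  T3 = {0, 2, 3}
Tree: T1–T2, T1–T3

Vertex coverage: the bags together contain {0, 1, 2, 3, 4}, the full vertex set. Edge coverage: each edge of G has both endpoints in at least one bag. Running intersection: for every vertex, the bags containing it form a connected subtree. All three properties hold, so this is a valid tree decomposition of width max|bag| − 1 = 2, and hence tw(G) ≤ 2.

Yes; width 2.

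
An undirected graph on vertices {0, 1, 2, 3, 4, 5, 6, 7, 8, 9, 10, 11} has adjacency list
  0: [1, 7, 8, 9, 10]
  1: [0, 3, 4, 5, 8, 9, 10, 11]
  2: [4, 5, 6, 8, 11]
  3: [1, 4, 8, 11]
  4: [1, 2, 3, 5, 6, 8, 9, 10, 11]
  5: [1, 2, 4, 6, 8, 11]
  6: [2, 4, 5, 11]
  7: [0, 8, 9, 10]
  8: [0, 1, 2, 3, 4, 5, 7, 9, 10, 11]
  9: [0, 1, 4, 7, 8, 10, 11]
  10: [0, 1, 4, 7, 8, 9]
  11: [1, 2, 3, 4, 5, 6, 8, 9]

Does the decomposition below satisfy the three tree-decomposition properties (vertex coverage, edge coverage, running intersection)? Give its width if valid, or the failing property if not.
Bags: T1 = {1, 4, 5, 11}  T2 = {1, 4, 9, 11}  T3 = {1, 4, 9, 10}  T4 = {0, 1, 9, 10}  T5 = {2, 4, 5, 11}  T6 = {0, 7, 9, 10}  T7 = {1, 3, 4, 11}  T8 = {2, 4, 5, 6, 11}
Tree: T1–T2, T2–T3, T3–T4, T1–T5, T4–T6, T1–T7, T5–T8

A tree decomposition must satisfy three properties: every vertex lies in some bag; for every edge, both endpoints lie together in some bag; and for every vertex, the bags containing it form a connected subtree. Here vertex 8 appears in no bag, so the decomposition is invalid.

No — vertex 8 appears in no bag.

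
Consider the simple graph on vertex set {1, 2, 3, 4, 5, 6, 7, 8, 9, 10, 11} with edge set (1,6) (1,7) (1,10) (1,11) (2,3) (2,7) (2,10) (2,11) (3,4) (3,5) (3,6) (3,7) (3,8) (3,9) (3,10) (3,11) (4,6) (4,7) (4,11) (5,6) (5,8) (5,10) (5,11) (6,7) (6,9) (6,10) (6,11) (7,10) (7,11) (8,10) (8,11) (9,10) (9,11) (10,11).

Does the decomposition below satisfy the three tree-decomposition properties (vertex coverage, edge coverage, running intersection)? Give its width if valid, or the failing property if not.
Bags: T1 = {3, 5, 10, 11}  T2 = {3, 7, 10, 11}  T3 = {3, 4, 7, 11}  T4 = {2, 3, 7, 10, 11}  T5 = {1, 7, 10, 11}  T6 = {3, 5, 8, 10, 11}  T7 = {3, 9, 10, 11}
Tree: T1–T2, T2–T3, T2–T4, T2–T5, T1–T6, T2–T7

A tree decomposition must satisfy three properties: every vertex lies in some bag; for every edge, both endpoints lie together in some bag; and for every vertex, the bags containing it form a connected subtree. Here vertex 6 appears in no bag, so the decomposition is invalid.

No — vertex 6 appears in no bag.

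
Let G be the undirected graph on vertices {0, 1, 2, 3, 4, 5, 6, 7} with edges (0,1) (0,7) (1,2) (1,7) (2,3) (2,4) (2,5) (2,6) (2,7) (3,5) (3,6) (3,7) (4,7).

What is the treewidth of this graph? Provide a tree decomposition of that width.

Each bag holds 3 vertices, so the decomposition has width 2, which upper-bounds the treewidth. Conversely, {0, 1, 7} is a clique of size 3, and the vertices of any clique must share a bag in every tree decomposition; so some bag has ≥ 3 vertices and tw(G) ≥ 2. Hence tw(G) = 2 exactly.

Treewidth 2.
One optimal decomposition is:
Bags: B1 = {1, 2, 7}  B2 = {2, 3, 7}  B3 = {2, 3, 5}  B4 = {2, 3, 6}  B5 = {2, 4, 7}  B6 = {0, 1, 7}
Tree: B1–B2, B2–B3, B2–B4, B2–B5, B1–B6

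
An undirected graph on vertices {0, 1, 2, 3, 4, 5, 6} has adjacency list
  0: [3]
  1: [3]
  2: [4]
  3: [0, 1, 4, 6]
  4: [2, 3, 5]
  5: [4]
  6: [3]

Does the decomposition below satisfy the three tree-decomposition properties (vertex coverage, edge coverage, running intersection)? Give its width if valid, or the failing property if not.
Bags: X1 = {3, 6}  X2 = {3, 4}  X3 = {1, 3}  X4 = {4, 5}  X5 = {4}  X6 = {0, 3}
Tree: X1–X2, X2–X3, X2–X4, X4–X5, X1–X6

A tree decomposition must satisfy three properties: every vertex lies in some bag; for every edge, both endpoints lie together in some bag; and for every vertex, the bags containing it form a connected subtree. Here vertex 2 appears in no bag, so the decomposition is invalid.

No — vertex 2 appears in no bag.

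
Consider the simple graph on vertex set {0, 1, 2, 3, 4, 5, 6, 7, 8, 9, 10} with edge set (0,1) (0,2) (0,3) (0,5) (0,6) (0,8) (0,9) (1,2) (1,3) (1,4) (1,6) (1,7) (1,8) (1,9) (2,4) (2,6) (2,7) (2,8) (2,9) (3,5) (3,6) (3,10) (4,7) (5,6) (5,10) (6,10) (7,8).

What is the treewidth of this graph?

A width-3 tree decomposition is:
Bags: B1 = {0, 1, 2, 8}  B2 = {1, 2, 7, 8}  B3 = {0, 1, 2, 6}  B4 = {0, 1, 3, 6}  B5 = {0, 3, 5, 6}  B6 = {3, 5, 6, 10}  B7 = {1, 2, 4, 7}  B8 = {0, 1, 2, 9}
Tree: B1–B2, B1–B3, B3–B4, B4–B5, B5–B6, B2–B7, B3–B8
The largest bag has 4 vertices, giving width 3; this decomposition certifies tw(G) ≤ 3. On the other hand G contains the 4-clique {0, 1, 2, 8}. A clique must lie in a single bag of any decomposition, so no decomposition can have width below 3. The upper and lower bounds meet at 3, so that is the treewidth.

3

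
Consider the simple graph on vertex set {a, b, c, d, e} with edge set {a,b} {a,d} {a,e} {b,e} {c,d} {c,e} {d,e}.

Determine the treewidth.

A width-2 tree decomposition is:
Bags: B1 = {c, d, e}  B2 = {a, d, e}  B3 = {a, b, e}
Tree: B1–B2, B2–B3
Every bag has size at most 3, so the width is 3 − 1 = 2 and tw(G) ≤ 2. On the other hand G contains the 3-clique {c, d, e}. A clique must lie in a single bag of any decomposition, so no decomposition can have width below 2. The upper and lower bounds meet at 2, so that is the treewidth.

2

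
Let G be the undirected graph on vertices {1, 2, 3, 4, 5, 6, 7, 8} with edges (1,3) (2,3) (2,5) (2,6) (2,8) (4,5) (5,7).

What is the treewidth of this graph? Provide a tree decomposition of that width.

The largest bag has 2 vertices, giving width 1; this decomposition certifies tw(G) ≤ 1. G has an edge, so its treewidth is at least 1. Hence tw(G) = 1 exactly.

Treewidth 1.
Bags: B1 = {4, 5}  B2 = {2, 5}  B3 = {5, 7}  B4 = {2, 3}  B5 = {2, 6}  B6 = {2, 8}  B7 = {1, 3}
Tree: B1–B2, B2–B3, B2–B4, B4–B5, B5–B6, B4–B7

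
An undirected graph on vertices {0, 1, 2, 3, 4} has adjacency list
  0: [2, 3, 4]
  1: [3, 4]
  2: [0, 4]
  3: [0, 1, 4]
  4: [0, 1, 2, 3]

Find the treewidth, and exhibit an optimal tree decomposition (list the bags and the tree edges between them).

Treewidth 2.
Bags: B1 = {1, 3, 4}  B2 = {0, 3, 4}  B3 = {0, 2, 4}
Tree: B1–B2, B2–B3

The largest bag has 3 vertices, giving width 2; this decomposition certifies tw(G) ≤ 2. For the lower bound, the 3 vertices {0, 2, 4} are pairwise adjacent, and any tree decomposition puts a clique entirely inside one bag — forcing width ≥ 2. Therefore the treewidth is 2.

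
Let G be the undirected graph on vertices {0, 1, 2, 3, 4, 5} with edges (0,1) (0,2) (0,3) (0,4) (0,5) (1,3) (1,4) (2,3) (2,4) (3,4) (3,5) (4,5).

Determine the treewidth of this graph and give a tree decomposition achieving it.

Treewidth 3.
Bags: B1 = {0, 3, 4, 5}  B2 = {0, 2, 3, 4}  B3 = {0, 1, 3, 4}
Tree: B1–B2, B1–B3

Every bag has size at most 4, so the width is 4 − 1 = 3 and tw(G) ≤ 3. On the other hand G contains the 4-clique {0, 1, 3, 4}. A clique must lie in a single bag of any decomposition, so no decomposition can have width below 3. Hence tw(G) = 3 exactly.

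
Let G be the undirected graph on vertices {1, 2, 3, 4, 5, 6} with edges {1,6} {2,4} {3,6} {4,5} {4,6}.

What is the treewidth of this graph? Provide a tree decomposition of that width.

Every bag has size at most 2, so the width is 2 − 1 = 1 and tw(G) ≤ 1. Any graph with an edge has treewidth ≥ 1, and G has the edge 4–5. Therefore the treewidth is 1.

Treewidth 1.
Bags: B1 = {4, 5}  B2 = {4, 6}  B3 = {3, 6}  B4 = {1, 6}  B5 = {2, 4}
Tree: B1–B2, B2–B3, B3–B4, B1–B5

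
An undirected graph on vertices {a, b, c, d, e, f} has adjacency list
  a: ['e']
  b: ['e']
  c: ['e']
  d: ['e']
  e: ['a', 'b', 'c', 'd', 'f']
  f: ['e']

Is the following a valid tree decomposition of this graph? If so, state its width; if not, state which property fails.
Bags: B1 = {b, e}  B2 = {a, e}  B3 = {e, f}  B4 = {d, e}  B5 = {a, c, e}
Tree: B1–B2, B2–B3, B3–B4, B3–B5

A tree decomposition must satisfy three properties: every vertex lies in some bag; for every edge, both endpoints lie together in some bag; and for every vertex, the bags containing it form a connected subtree. Here bags containing vertex a are not connected in the tree, so the decomposition is invalid.

No — bags containing vertex a are not connected in the tree.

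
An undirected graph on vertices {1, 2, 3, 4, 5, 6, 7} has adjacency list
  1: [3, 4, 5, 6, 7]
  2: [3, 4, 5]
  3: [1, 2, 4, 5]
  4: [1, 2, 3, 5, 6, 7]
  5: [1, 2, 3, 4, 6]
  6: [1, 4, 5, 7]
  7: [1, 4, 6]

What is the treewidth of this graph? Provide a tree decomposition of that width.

The largest bag has 4 vertices, giving width 3; this decomposition certifies tw(G) ≤ 3. For the lower bound, the 4 vertices {1, 3, 4, 5} are pairwise adjacent, and any tree decomposition puts a clique entirely inside one bag — forcing width ≥ 3. Therefore the treewidth is 3.

Treewidth 3.
One optimal decomposition is:
Bags: B1 = {1, 4, 5, 6}  B2 = {1, 4, 6, 7}  B3 = {1, 3, 4, 5}  B4 = {2, 3, 4, 5}
Tree: B1–B2, B1–B3, B3–B4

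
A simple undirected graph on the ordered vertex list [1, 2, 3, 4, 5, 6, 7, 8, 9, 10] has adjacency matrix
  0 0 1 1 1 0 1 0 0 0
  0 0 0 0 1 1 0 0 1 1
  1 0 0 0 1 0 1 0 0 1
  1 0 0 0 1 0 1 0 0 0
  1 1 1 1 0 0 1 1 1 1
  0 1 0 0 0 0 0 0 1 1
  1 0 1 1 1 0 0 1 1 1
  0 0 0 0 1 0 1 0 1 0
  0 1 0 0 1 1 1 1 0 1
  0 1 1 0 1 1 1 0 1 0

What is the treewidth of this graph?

A width-3 tree decomposition is:
Bags: B1 = {3, 5, 7, 10}  B2 = {5, 7, 9, 10}  B3 = {1, 3, 5, 7}  B4 = {1, 4, 5, 7}  B5 = {2, 5, 9, 10}  B6 = {2, 6, 9, 10}  B7 = {5, 7, 8, 9}
Tree: B1–B2, B1–B3, B3–B4, B2–B5, B5–B6, B2–B7
The largest bag has 4 vertices, giving width 3; this decomposition certifies tw(G) ≤ 3. Conversely, {2, 5, 9, 10} is a clique of size 4, and the vertices of any clique must share a bag in every tree decomposition; so some bag has ≥ 4 vertices and tw(G) ≥ 3. Hence tw(G) = 3 exactly.

3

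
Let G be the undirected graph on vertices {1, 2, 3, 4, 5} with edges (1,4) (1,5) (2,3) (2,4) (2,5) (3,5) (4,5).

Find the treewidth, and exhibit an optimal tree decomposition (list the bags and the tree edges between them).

The largest bag has 3 vertices, giving width 2; this decomposition certifies tw(G) ≤ 2. On the other hand G contains the 3-clique {1, 4, 5}. A clique must lie in a single bag of any decomposition, so no decomposition can have width below 2. Hence tw(G) = 2 exactly.

Treewidth 2.
Bags: B1 = {2, 4, 5}  B2 = {1, 4, 5}  B3 = {2, 3, 5}
Tree: B1–B2, B1–B3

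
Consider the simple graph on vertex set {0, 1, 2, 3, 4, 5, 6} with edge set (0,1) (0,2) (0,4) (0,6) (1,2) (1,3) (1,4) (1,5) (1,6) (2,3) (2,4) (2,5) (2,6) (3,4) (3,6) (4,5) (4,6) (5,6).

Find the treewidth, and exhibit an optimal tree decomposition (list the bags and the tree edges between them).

Every bag has size at most 5, so the width is 5 − 1 = 4 and tw(G) ≤ 4. For the lower bound, the 5 vertices {0, 1, 2, 4, 6} are pairwise adjacent, and any tree decomposition puts a clique entirely inside one bag — forcing width ≥ 4. Hence tw(G) = 4 exactly.

Treewidth 4.
One such decomposition:
Bags: B1 = {1, 2, 4, 5, 6}  B2 = {1, 2, 3, 4, 6}  B3 = {0, 1, 2, 4, 6}
Tree: B1–B2, B1–B3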